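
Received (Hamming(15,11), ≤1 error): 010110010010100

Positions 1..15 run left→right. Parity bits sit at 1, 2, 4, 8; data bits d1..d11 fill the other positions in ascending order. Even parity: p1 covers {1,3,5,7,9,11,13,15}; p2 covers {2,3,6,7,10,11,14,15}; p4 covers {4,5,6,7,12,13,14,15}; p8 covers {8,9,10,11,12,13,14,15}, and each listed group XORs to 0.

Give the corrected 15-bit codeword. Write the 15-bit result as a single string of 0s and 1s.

010110010010000

s1 (pos 1,3,5,7,9,11,13,15): 0⊕0⊕1⊕0⊕0⊕1⊕1⊕0 = 1
s2 (pos 2,3,6,7,10,11,14,15): 1⊕0⊕0⊕0⊕0⊕1⊕0⊕0 = 0
s4 (pos 4,5,6,7,12,13,14,15): 1⊕1⊕0⊕0⊕0⊕1⊕0⊕0 = 1
s8 (pos 8,9,10,11,12,13,14,15): 1⊕0⊕0⊕1⊕0⊕1⊕0⊕0 = 1
Syndrome s8…s1 = 1101 → error at position 13.
Flip position 13: 010110010010100 → 010110010010000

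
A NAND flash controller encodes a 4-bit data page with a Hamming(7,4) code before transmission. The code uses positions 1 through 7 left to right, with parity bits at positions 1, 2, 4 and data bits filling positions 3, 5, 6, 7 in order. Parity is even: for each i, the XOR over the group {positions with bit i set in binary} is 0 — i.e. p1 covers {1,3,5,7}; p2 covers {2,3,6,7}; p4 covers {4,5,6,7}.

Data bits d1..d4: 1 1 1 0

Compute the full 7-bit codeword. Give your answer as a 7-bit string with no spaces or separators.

Place data at non-parity positions: p1 p2 1 p4 1 1 0
p1 (pos 1,3,5,7): XOR of data positions = 1⊕1⊕0 = 0
p2 (pos 2,3,6,7): XOR of data positions = 1⊕1⊕0 = 0
p4 (pos 4,5,6,7): XOR of data positions = 1⊕1⊕0 = 0
Codeword: 0010110

0010110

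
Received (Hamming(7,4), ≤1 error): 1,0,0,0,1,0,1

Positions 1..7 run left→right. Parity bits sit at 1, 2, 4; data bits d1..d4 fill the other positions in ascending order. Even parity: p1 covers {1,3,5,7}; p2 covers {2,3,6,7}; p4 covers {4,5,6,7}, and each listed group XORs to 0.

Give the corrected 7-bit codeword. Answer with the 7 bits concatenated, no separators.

1010101

s1 (pos 1,3,5,7): 1⊕0⊕1⊕1 = 1
s2 (pos 2,3,6,7): 0⊕0⊕0⊕1 = 1
s4 (pos 4,5,6,7): 0⊕1⊕0⊕1 = 0
Syndrome s4…s1 = 011 → error at position 3.
Flip position 3: 1000101 → 1010101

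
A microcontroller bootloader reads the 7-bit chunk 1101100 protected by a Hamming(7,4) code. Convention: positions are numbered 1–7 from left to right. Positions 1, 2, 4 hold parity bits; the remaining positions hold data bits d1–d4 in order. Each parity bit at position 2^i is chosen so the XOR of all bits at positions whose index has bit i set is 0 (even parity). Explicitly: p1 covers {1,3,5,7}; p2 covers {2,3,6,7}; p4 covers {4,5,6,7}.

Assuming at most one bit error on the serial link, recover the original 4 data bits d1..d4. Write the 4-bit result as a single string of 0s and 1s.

0100

s1 (pos 1,3,5,7): 1⊕0⊕1⊕0 = 0
s2 (pos 2,3,6,7): 1⊕0⊕0⊕0 = 1
s4 (pos 4,5,6,7): 1⊕1⊕0⊕0 = 0
Syndrome s4…s1 = 010 → error at position 2.
Flip position 2: 1101100 → 1001100
Read data bits from positions 3,5,6,7: 0100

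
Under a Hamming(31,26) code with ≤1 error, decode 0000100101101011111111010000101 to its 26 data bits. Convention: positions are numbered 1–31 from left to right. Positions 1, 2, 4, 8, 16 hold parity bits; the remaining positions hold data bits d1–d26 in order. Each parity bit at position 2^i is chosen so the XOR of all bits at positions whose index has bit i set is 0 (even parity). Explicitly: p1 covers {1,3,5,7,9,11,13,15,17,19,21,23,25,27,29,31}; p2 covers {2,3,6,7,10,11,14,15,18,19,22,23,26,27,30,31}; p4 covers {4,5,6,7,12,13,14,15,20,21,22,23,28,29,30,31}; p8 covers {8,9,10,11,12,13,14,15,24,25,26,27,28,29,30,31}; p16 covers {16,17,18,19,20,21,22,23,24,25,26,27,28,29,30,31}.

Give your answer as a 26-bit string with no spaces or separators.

s1 (pos 1,3,5,7,9,11,13,15,17,19,21,23,25,27,29,31): 0⊕0⊕1⊕0⊕0⊕1⊕1⊕1⊕1⊕1⊕1⊕0⊕0⊕0⊕1⊕1 = 1
s2 (pos 2,3,6,7,10,11,14,15,18,19,22,23,26,27,30,31): 0⊕0⊕0⊕0⊕1⊕1⊕0⊕1⊕1⊕1⊕1⊕0⊕0⊕0⊕0⊕1 = 1
s4 (pos 4,5,6,7,12,13,14,15,20,21,22,23,28,29,30,31): 0⊕1⊕0⊕0⊕0⊕1⊕0⊕1⊕1⊕1⊕1⊕0⊕0⊕1⊕0⊕1 = 0
s8 (pos 8,9,10,11,12,13,14,15,24,25,26,27,28,29,30,31): 1⊕0⊕1⊕1⊕0⊕1⊕0⊕1⊕1⊕0⊕0⊕0⊕0⊕1⊕0⊕1 = 0
s16 (pos 16,17,18,19,20,21,22,23,24,25,26,27,28,29,30,31): 1⊕1⊕1⊕1⊕1⊕1⊕1⊕0⊕1⊕0⊕0⊕0⊕0⊕1⊕0⊕1 = 0
Syndrome s16…s1 = 00011 → error at position 3.
Flip position 3: 0000100101101011111111010000101 → 0010100101101011111111010000101
Read data bits from positions 3,5,6,7,9,10,11,12,13,14,15,17,18,19,20,21,22,23,24,25,26,27,28,29,30,31: 11000110101111111010000101

11000110101111111010000101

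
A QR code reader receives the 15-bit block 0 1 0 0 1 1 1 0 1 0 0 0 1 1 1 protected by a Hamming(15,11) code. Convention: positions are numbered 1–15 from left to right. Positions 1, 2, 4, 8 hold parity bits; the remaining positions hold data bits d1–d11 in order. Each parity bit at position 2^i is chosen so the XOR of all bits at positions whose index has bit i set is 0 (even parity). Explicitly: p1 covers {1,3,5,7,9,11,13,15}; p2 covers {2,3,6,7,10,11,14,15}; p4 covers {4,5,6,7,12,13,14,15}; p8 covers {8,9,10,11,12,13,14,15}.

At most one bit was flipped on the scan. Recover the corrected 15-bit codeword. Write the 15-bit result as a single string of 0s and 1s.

s1 (pos 1,3,5,7,9,11,13,15): 0⊕0⊕1⊕1⊕1⊕0⊕1⊕1 = 1
s2 (pos 2,3,6,7,10,11,14,15): 1⊕0⊕1⊕1⊕0⊕0⊕1⊕1 = 1
s4 (pos 4,5,6,7,12,13,14,15): 0⊕1⊕1⊕1⊕0⊕1⊕1⊕1 = 0
s8 (pos 8,9,10,11,12,13,14,15): 0⊕1⊕0⊕0⊕0⊕1⊕1⊕1 = 0
Syndrome s8…s1 = 0011 → error at position 3.
Flip position 3: 010011101000111 → 011011101000111

011011101000111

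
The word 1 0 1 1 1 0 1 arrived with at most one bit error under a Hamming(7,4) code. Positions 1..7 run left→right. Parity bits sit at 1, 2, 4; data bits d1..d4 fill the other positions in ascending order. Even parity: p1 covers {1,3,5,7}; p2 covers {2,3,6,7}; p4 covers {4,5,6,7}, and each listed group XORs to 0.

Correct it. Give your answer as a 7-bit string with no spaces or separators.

s1 (pos 1,3,5,7): 1⊕1⊕1⊕1 = 0
s2 (pos 2,3,6,7): 0⊕1⊕0⊕1 = 0
s4 (pos 4,5,6,7): 1⊕1⊕0⊕1 = 1
Syndrome s4…s1 = 100 → error at position 4.
Flip position 4: 1011101 → 1010101

1010101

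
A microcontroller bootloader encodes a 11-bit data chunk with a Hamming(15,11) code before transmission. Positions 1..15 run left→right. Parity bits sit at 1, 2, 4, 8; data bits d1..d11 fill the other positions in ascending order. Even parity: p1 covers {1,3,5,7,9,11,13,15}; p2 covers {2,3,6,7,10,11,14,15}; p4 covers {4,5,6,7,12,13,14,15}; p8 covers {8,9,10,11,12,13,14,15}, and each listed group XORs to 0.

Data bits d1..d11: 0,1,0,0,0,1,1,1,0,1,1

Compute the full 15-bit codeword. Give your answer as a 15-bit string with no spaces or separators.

Place data at non-parity positions: p1 p2 0 p4 1 0 0 p8 0 1 1 1 0 1 1
p1 (pos 1,3,5,7,9,11,13,15): XOR of data positions = 0⊕1⊕0⊕0⊕1⊕0⊕1 = 1
p2 (pos 2,3,6,7,10,11,14,15): XOR of data positions = 0⊕0⊕0⊕1⊕1⊕1⊕1 = 0
p4 (pos 4,5,6,7,12,13,14,15): XOR of data positions = 1⊕0⊕0⊕1⊕0⊕1⊕1 = 0
p8 (pos 8,9,10,11,12,13,14,15): XOR of data positions = 0⊕1⊕1⊕1⊕0⊕1⊕1 = 1
Codeword: 100010010111011

100010010111011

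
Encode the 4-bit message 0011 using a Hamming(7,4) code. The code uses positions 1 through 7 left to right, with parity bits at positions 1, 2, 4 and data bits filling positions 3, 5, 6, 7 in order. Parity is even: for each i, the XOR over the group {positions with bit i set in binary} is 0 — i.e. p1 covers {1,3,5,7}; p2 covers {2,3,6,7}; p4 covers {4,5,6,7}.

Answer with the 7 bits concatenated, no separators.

Place data at non-parity positions: p1 p2 0 p4 0 1 1
p1 (pos 1,3,5,7): XOR of data positions = 0⊕0⊕1 = 1
p2 (pos 2,3,6,7): XOR of data positions = 0⊕1⊕1 = 0
p4 (pos 4,5,6,7): XOR of data positions = 0⊕1⊕1 = 0
Codeword: 1000011

1000011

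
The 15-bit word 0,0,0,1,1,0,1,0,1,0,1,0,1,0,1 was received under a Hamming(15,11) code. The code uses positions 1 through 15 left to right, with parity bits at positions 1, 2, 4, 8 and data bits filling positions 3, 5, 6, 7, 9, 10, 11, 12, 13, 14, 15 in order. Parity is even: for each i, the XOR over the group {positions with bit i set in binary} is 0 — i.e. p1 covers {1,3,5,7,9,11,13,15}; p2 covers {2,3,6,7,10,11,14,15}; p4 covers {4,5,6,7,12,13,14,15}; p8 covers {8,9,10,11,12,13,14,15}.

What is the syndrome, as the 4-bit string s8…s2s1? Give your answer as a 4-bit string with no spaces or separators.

s1 (pos 1,3,5,7,9,11,13,15): 0⊕0⊕1⊕1⊕1⊕1⊕1⊕1 = 0
s2 (pos 2,3,6,7,10,11,14,15): 0⊕0⊕0⊕1⊕0⊕1⊕0⊕1 = 1
s4 (pos 4,5,6,7,12,13,14,15): 1⊕1⊕0⊕1⊕0⊕1⊕0⊕1 = 1
s8 (pos 8,9,10,11,12,13,14,15): 0⊕1⊕0⊕1⊕0⊕1⊕0⊕1 = 0
Syndrome s8…s1 = 0110 → error at position 6.

0110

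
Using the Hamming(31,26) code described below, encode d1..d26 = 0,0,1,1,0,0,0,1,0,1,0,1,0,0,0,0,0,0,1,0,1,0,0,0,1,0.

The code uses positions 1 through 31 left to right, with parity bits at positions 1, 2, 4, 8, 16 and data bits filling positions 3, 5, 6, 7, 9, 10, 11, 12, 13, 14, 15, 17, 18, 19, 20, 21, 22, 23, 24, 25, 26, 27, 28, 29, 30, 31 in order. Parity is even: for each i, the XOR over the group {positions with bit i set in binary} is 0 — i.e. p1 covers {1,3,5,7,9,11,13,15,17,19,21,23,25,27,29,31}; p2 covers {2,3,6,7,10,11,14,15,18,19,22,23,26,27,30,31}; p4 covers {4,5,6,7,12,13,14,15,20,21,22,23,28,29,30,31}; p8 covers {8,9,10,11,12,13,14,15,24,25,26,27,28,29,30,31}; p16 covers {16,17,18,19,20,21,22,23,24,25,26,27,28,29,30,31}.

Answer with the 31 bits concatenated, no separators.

Place data at non-parity positions: p1 p2 0 p4 0 1 1 p8 0 0 0 1 0 1 0 p16 1 0 0 0 0 0 0 1 0 1 0 0 0 1 0
p1 (pos 1,3,5,7,9,11,13,15,17,19,21,23,25,27,29,31): XOR of data positions = 0⊕0⊕1⊕0⊕0⊕0⊕0⊕1⊕0⊕0⊕0⊕0⊕0⊕0⊕0 = 0
p2 (pos 2,3,6,7,10,11,14,15,18,19,22,23,26,27,30,31): XOR of data positions = 0⊕1⊕1⊕0⊕0⊕1⊕0⊕0⊕0⊕0⊕0⊕1⊕0⊕1⊕0 = 1
p4 (pos 4,5,6,7,12,13,14,15,20,21,22,23,28,29,30,31): XOR of data positions = 0⊕1⊕1⊕1⊕0⊕1⊕0⊕0⊕0⊕0⊕0⊕0⊕0⊕1⊕0 = 1
p8 (pos 8,9,10,11,12,13,14,15,24,25,26,27,28,29,30,31): XOR of data positions = 0⊕0⊕0⊕1⊕0⊕1⊕0⊕1⊕0⊕1⊕0⊕0⊕0⊕1⊕0 = 1
p16 (pos 16,17,18,19,20,21,22,23,24,25,26,27,28,29,30,31): XOR of data positions = 1⊕0⊕0⊕0⊕0⊕0⊕0⊕1⊕0⊕1⊕0⊕0⊕0⊕1⊕0 = 0
Codeword: 0101011100010100100000010100010

0101011100010100100000010100010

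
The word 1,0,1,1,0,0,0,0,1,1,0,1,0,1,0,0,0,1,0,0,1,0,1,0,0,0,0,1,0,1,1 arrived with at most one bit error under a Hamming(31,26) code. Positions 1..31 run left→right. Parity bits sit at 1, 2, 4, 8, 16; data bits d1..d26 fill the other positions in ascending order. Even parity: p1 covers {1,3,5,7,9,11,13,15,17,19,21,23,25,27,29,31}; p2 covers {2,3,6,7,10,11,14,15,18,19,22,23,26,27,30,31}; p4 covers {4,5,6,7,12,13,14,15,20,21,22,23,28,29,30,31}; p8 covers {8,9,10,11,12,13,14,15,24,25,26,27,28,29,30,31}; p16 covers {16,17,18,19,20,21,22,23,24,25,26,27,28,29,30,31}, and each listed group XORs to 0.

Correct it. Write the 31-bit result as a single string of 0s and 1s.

s1 (pos 1,3,5,7,9,11,13,15,17,19,21,23,25,27,29,31): 1⊕1⊕0⊕0⊕1⊕0⊕0⊕0⊕0⊕0⊕1⊕1⊕0⊕0⊕0⊕1 = 0
s2 (pos 2,3,6,7,10,11,14,15,18,19,22,23,26,27,30,31): 0⊕1⊕0⊕0⊕1⊕0⊕1⊕0⊕1⊕0⊕0⊕1⊕0⊕0⊕1⊕1 = 1
s4 (pos 4,5,6,7,12,13,14,15,20,21,22,23,28,29,30,31): 1⊕0⊕0⊕0⊕1⊕0⊕1⊕0⊕0⊕1⊕0⊕1⊕1⊕0⊕1⊕1 = 0
s8 (pos 8,9,10,11,12,13,14,15,24,25,26,27,28,29,30,31): 0⊕1⊕1⊕0⊕1⊕0⊕1⊕0⊕0⊕0⊕0⊕0⊕1⊕0⊕1⊕1 = 1
s16 (pos 16,17,18,19,20,21,22,23,24,25,26,27,28,29,30,31): 0⊕0⊕1⊕0⊕0⊕1⊕0⊕1⊕0⊕0⊕0⊕0⊕1⊕0⊕1⊕1 = 0
Syndrome s16…s1 = 01010 → error at position 10.
Flip position 10: 1011000011010100010010100001011 → 1011000010010100010010100001011

1011000010010100010010100001011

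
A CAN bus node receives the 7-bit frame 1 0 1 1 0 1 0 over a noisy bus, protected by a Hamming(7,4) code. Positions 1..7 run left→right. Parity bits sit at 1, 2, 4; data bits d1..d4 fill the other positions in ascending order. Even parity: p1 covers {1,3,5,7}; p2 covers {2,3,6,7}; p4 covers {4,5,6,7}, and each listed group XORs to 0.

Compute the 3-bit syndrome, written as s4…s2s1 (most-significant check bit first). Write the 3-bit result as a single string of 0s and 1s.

000

s1 (pos 1,3,5,7): 1⊕1⊕0⊕0 = 0
s2 (pos 2,3,6,7): 0⊕1⊕1⊕0 = 0
s4 (pos 4,5,6,7): 1⊕0⊕1⊕0 = 0
Syndrome s4…s1 = 000 → no error.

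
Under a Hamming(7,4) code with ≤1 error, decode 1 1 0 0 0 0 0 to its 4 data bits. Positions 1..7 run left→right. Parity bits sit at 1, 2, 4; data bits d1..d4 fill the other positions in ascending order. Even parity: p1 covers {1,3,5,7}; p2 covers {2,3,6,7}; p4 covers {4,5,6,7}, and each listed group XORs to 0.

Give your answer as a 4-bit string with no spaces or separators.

1000

s1 (pos 1,3,5,7): 1⊕0⊕0⊕0 = 1
s2 (pos 2,3,6,7): 1⊕0⊕0⊕0 = 1
s4 (pos 4,5,6,7): 0⊕0⊕0⊕0 = 0
Syndrome s4…s1 = 011 → error at position 3.
Flip position 3: 1100000 → 1110000
Read data bits from positions 3,5,6,7: 1000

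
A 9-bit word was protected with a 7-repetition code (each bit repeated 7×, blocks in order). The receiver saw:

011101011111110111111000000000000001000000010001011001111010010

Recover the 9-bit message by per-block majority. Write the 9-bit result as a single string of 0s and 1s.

Block 1 (0111010): 4 ones → 1
Block 2 (1111111): 7 ones → 1
Block 3 (0111111): 6 ones → 1
Block 4 (0000000): 0 ones → 0
Block 5 (0000000): 0 ones → 0
Block 6 (1000000): 1 one → 0
Block 7 (0100010): 2 ones → 0
Block 8 (1100111): 5 ones → 1
Block 9 (1010010): 3 ones → 0

111000010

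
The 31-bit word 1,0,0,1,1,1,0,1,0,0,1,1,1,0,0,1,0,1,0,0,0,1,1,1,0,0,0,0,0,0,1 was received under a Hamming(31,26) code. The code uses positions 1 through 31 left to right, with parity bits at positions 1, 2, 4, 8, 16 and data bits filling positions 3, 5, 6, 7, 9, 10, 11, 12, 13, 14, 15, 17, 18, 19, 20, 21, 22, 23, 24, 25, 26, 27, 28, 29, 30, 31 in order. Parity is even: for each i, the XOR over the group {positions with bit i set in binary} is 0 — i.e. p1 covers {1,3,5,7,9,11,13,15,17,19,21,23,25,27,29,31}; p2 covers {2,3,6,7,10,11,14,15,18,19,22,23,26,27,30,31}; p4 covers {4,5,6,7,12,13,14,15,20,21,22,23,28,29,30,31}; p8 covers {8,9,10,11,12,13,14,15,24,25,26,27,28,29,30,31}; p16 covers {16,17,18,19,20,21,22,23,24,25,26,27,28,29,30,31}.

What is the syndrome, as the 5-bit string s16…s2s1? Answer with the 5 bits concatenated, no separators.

00000

s1 (pos 1,3,5,7,9,11,13,15,17,19,21,23,25,27,29,31): 1⊕0⊕1⊕0⊕0⊕1⊕1⊕0⊕0⊕0⊕0⊕1⊕0⊕0⊕0⊕1 = 0
s2 (pos 2,3,6,7,10,11,14,15,18,19,22,23,26,27,30,31): 0⊕0⊕1⊕0⊕0⊕1⊕0⊕0⊕1⊕0⊕1⊕1⊕0⊕0⊕0⊕1 = 0
s4 (pos 4,5,6,7,12,13,14,15,20,21,22,23,28,29,30,31): 1⊕1⊕1⊕0⊕1⊕1⊕0⊕0⊕0⊕0⊕1⊕1⊕0⊕0⊕0⊕1 = 0
s8 (pos 8,9,10,11,12,13,14,15,24,25,26,27,28,29,30,31): 1⊕0⊕0⊕1⊕1⊕1⊕0⊕0⊕1⊕0⊕0⊕0⊕0⊕0⊕0⊕1 = 0
s16 (pos 16,17,18,19,20,21,22,23,24,25,26,27,28,29,30,31): 1⊕0⊕1⊕0⊕0⊕0⊕1⊕1⊕1⊕0⊕0⊕0⊕0⊕0⊕0⊕1 = 0
Syndrome s16…s1 = 00000 → no error.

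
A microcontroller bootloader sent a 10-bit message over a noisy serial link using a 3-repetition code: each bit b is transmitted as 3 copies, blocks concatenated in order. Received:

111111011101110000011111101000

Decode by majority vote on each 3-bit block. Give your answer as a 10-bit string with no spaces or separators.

Block 1 (111): 3 ones → 1
Block 2 (111): 3 ones → 1
Block 3 (011): 2 ones → 1
Block 4 (101): 2 ones → 1
Block 5 (110): 2 ones → 1
Block 6 (000): 0 ones → 0
Block 7 (011): 2 ones → 1
Block 8 (111): 3 ones → 1
Block 9 (101): 2 ones → 1
Block 10 (000): 0 ones → 0

1111101110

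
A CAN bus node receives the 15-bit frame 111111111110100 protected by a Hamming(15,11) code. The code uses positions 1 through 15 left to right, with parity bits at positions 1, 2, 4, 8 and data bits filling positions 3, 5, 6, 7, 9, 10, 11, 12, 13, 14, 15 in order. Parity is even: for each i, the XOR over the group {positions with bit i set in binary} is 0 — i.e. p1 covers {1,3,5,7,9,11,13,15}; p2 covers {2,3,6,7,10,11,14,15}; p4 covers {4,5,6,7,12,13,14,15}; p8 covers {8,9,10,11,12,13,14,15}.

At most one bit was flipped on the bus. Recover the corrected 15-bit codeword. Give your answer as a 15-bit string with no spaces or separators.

111111111110000

s1 (pos 1,3,5,7,9,11,13,15): 1⊕1⊕1⊕1⊕1⊕1⊕1⊕0 = 1
s2 (pos 2,3,6,7,10,11,14,15): 1⊕1⊕1⊕1⊕1⊕1⊕0⊕0 = 0
s4 (pos 4,5,6,7,12,13,14,15): 1⊕1⊕1⊕1⊕0⊕1⊕0⊕0 = 1
s8 (pos 8,9,10,11,12,13,14,15): 1⊕1⊕1⊕1⊕0⊕1⊕0⊕0 = 1
Syndrome s8…s1 = 1101 → error at position 13.
Flip position 13: 111111111110100 → 111111111110000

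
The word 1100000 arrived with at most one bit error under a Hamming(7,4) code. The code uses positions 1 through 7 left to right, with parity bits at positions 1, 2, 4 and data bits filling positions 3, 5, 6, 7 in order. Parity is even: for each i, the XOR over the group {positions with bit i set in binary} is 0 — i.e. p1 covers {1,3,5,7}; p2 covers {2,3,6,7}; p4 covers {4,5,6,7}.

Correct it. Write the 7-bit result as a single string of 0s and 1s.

1110000

s1 (pos 1,3,5,7): 1⊕0⊕0⊕0 = 1
s2 (pos 2,3,6,7): 1⊕0⊕0⊕0 = 1
s4 (pos 4,5,6,7): 0⊕0⊕0⊕0 = 0
Syndrome s4…s1 = 011 → error at position 3.
Flip position 3: 1100000 → 1110000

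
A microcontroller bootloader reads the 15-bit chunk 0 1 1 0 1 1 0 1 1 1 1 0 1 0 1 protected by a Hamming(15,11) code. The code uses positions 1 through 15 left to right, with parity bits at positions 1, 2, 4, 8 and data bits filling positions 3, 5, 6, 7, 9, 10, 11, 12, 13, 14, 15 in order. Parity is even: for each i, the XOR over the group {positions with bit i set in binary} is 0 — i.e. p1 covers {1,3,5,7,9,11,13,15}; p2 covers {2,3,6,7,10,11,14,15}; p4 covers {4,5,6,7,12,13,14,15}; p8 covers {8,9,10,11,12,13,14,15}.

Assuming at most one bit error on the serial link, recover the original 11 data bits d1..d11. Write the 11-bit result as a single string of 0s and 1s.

s1 (pos 1,3,5,7,9,11,13,15): 0⊕1⊕1⊕0⊕1⊕1⊕1⊕1 = 0
s2 (pos 2,3,6,7,10,11,14,15): 1⊕1⊕1⊕0⊕1⊕1⊕0⊕1 = 0
s4 (pos 4,5,6,7,12,13,14,15): 0⊕1⊕1⊕0⊕0⊕1⊕0⊕1 = 0
s8 (pos 8,9,10,11,12,13,14,15): 1⊕1⊕1⊕1⊕0⊕1⊕0⊕1 = 0
Syndrome s8…s1 = 0000 → no error.
Read data bits from positions 3,5,6,7,9,10,11,12,13,14,15: 11101110101

11101110101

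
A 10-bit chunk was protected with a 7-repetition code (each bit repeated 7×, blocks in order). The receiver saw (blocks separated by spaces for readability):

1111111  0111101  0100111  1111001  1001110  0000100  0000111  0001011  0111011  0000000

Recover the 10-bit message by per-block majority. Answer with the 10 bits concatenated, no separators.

1111100010

Block 1 (1111111): 7 ones → 1
Block 2 (0111101): 5 ones → 1
Block 3 (0100111): 4 ones → 1
Block 4 (1111001): 5 ones → 1
Block 5 (1001110): 4 ones → 1
Block 6 (0000100): 1 one → 0
Block 7 (0000111): 3 ones → 0
Block 8 (0001011): 3 ones → 0
Block 9 (0111011): 5 ones → 1
Block 10 (0000000): 0 ones → 0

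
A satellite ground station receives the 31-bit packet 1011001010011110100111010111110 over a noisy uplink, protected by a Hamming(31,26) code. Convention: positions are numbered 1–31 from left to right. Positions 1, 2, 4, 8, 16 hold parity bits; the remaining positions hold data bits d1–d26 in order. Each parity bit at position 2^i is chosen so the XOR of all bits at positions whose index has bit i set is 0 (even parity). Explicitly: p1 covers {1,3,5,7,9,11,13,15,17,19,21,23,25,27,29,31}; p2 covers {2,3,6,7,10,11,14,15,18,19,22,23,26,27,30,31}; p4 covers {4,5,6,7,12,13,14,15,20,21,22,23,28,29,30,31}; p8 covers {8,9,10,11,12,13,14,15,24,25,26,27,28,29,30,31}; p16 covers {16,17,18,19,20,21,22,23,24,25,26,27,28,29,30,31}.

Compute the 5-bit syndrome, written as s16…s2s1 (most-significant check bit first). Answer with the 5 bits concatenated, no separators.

s1 (pos 1,3,5,7,9,11,13,15,17,19,21,23,25,27,29,31): 1⊕1⊕0⊕1⊕1⊕0⊕1⊕1⊕1⊕0⊕1⊕0⊕0⊕1⊕1⊕0 = 0
s2 (pos 2,3,6,7,10,11,14,15,18,19,22,23,26,27,30,31): 0⊕1⊕0⊕1⊕0⊕0⊕1⊕1⊕0⊕0⊕1⊕0⊕1⊕1⊕1⊕0 = 0
s4 (pos 4,5,6,7,12,13,14,15,20,21,22,23,28,29,30,31): 1⊕0⊕0⊕1⊕1⊕1⊕1⊕1⊕1⊕1⊕1⊕0⊕1⊕1⊕1⊕0 = 0
s8 (pos 8,9,10,11,12,13,14,15,24,25,26,27,28,29,30,31): 0⊕1⊕0⊕0⊕1⊕1⊕1⊕1⊕1⊕0⊕1⊕1⊕1⊕1⊕1⊕0 = 1
s16 (pos 16,17,18,19,20,21,22,23,24,25,26,27,28,29,30,31): 0⊕1⊕0⊕0⊕1⊕1⊕1⊕0⊕1⊕0⊕1⊕1⊕1⊕1⊕1⊕0 = 0
Syndrome s16…s1 = 01000 → error at position 8.

01000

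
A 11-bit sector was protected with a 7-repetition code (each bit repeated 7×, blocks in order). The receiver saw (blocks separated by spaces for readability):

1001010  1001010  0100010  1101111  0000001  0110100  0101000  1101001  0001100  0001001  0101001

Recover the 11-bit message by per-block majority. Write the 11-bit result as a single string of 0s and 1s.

Block 1 (1001010): 3 ones → 0
Block 2 (1001010): 3 ones → 0
Block 3 (0100010): 2 ones → 0
Block 4 (1101111): 6 ones → 1
Block 5 (0000001): 1 one → 0
Block 6 (0110100): 3 ones → 0
Block 7 (0101000): 2 ones → 0
Block 8 (1101001): 4 ones → 1
Block 9 (0001100): 2 ones → 0
Block 10 (0001001): 2 ones → 0
Block 11 (0101001): 3 ones → 0

00010001000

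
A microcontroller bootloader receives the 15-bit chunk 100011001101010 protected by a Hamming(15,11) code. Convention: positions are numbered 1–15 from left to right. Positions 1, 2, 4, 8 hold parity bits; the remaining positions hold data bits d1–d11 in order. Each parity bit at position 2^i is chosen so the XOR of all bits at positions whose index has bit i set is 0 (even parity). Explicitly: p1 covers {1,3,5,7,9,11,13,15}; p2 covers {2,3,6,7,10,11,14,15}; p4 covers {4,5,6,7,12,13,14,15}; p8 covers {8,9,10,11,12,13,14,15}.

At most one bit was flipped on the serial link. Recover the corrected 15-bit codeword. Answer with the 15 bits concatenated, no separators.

101011001101010

s1 (pos 1,3,5,7,9,11,13,15): 1⊕0⊕1⊕0⊕1⊕0⊕0⊕0 = 1
s2 (pos 2,3,6,7,10,11,14,15): 0⊕0⊕1⊕0⊕1⊕0⊕1⊕0 = 1
s4 (pos 4,5,6,7,12,13,14,15): 0⊕1⊕1⊕0⊕1⊕0⊕1⊕0 = 0
s8 (pos 8,9,10,11,12,13,14,15): 0⊕1⊕1⊕0⊕1⊕0⊕1⊕0 = 0
Syndrome s8…s1 = 0011 → error at position 3.
Flip position 3: 100011001101010 → 101011001101010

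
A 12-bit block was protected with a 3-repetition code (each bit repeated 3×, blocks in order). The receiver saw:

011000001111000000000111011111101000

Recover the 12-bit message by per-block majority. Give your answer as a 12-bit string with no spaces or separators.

100100011110

Block 1 (011): 2 ones → 1
Block 2 (000): 0 ones → 0
Block 3 (001): 1 one → 0
Block 4 (111): 3 ones → 1
Block 5 (000): 0 ones → 0
Block 6 (000): 0 ones → 0
Block 7 (000): 0 ones → 0
Block 8 (111): 3 ones → 1
Block 9 (011): 2 ones → 1
Block 10 (111): 3 ones → 1
Block 11 (101): 2 ones → 1
Block 12 (000): 0 ones → 0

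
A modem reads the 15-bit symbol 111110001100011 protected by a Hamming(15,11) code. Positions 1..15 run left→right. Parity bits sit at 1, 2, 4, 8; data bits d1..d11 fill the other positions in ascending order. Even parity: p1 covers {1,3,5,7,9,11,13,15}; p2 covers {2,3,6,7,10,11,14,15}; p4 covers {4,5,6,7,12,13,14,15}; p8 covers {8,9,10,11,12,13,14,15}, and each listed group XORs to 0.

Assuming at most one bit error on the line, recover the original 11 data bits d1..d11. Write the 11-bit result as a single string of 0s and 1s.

01001100011

s1 (pos 1,3,5,7,9,11,13,15): 1⊕1⊕1⊕0⊕1⊕0⊕0⊕1 = 1
s2 (pos 2,3,6,7,10,11,14,15): 1⊕1⊕0⊕0⊕1⊕0⊕1⊕1 = 1
s4 (pos 4,5,6,7,12,13,14,15): 1⊕1⊕0⊕0⊕0⊕0⊕1⊕1 = 0
s8 (pos 8,9,10,11,12,13,14,15): 0⊕1⊕1⊕0⊕0⊕0⊕1⊕1 = 0
Syndrome s8…s1 = 0011 → error at position 3.
Flip position 3: 111110001100011 → 110110001100011
Read data bits from positions 3,5,6,7,9,10,11,12,13,14,15: 01001100011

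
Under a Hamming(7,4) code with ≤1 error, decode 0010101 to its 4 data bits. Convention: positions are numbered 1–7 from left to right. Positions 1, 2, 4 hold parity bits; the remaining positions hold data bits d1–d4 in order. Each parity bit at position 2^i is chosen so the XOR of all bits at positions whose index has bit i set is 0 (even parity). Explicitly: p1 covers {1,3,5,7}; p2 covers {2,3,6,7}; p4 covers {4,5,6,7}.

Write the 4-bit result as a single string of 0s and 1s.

1101

s1 (pos 1,3,5,7): 0⊕1⊕1⊕1 = 1
s2 (pos 2,3,6,7): 0⊕1⊕0⊕1 = 0
s4 (pos 4,5,6,7): 0⊕1⊕0⊕1 = 0
Syndrome s4…s1 = 001 → error at position 1.
Flip position 1: 0010101 → 1010101
Read data bits from positions 3,5,6,7: 1101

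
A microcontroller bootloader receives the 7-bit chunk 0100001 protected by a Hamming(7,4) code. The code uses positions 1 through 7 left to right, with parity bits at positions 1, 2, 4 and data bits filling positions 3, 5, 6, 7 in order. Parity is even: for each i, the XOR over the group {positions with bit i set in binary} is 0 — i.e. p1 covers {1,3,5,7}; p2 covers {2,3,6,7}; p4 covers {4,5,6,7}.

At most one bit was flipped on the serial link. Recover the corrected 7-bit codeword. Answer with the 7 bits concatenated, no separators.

0100101

s1 (pos 1,3,5,7): 0⊕0⊕0⊕1 = 1
s2 (pos 2,3,6,7): 1⊕0⊕0⊕1 = 0
s4 (pos 4,5,6,7): 0⊕0⊕0⊕1 = 1
Syndrome s4…s1 = 101 → error at position 5.
Flip position 5: 0100001 → 0100101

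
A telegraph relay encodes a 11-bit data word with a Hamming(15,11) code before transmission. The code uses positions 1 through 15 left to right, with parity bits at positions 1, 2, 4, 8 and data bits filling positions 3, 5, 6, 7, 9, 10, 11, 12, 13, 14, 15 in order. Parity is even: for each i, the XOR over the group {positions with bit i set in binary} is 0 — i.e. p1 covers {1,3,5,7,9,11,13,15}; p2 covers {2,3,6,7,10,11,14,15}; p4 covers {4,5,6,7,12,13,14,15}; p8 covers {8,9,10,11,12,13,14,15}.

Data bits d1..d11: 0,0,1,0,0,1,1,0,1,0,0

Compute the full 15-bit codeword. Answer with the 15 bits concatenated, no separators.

Place data at non-parity positions: p1 p2 0 p4 0 1 0 p8 0 1 1 0 1 0 0
p1 (pos 1,3,5,7,9,11,13,15): XOR of data positions = 0⊕0⊕0⊕0⊕1⊕1⊕0 = 0
p2 (pos 2,3,6,7,10,11,14,15): XOR of data positions = 0⊕1⊕0⊕1⊕1⊕0⊕0 = 1
p4 (pos 4,5,6,7,12,13,14,15): XOR of data positions = 0⊕1⊕0⊕0⊕1⊕0⊕0 = 0
p8 (pos 8,9,10,11,12,13,14,15): XOR of data positions = 0⊕1⊕1⊕0⊕1⊕0⊕0 = 1
Codeword: 010001010110100

010001010110100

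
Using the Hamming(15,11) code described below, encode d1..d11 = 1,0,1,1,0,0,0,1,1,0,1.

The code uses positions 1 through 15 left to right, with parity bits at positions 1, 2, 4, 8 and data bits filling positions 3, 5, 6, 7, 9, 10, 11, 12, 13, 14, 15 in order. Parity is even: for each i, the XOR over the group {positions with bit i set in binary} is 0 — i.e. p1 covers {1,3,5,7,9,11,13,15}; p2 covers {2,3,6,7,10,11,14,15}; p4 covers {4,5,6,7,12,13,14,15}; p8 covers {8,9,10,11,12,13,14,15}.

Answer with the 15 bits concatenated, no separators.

001101110001101

Place data at non-parity positions: p1 p2 1 p4 0 1 1 p8 0 0 0 1 1 0 1
p1 (pos 1,3,5,7,9,11,13,15): XOR of data positions = 1⊕0⊕1⊕0⊕0⊕1⊕1 = 0
p2 (pos 2,3,6,7,10,11,14,15): XOR of data positions = 1⊕1⊕1⊕0⊕0⊕0⊕1 = 0
p4 (pos 4,5,6,7,12,13,14,15): XOR of data positions = 0⊕1⊕1⊕1⊕1⊕0⊕1 = 1
p8 (pos 8,9,10,11,12,13,14,15): XOR of data positions = 0⊕0⊕0⊕1⊕1⊕0⊕1 = 1
Codeword: 001101110001101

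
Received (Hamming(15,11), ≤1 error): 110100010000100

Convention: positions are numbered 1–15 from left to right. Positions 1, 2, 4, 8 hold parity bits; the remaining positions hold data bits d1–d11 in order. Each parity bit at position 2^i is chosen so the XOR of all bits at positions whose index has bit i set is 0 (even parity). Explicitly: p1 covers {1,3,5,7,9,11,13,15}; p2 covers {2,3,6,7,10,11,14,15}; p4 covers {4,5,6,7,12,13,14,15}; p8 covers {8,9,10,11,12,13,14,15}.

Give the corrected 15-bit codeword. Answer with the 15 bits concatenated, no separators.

100100010000100

s1 (pos 1,3,5,7,9,11,13,15): 1⊕0⊕0⊕0⊕0⊕0⊕1⊕0 = 0
s2 (pos 2,3,6,7,10,11,14,15): 1⊕0⊕0⊕0⊕0⊕0⊕0⊕0 = 1
s4 (pos 4,5,6,7,12,13,14,15): 1⊕0⊕0⊕0⊕0⊕1⊕0⊕0 = 0
s8 (pos 8,9,10,11,12,13,14,15): 1⊕0⊕0⊕0⊕0⊕1⊕0⊕0 = 0
Syndrome s8…s1 = 0010 → error at position 2.
Flip position 2: 110100010000100 → 100100010000100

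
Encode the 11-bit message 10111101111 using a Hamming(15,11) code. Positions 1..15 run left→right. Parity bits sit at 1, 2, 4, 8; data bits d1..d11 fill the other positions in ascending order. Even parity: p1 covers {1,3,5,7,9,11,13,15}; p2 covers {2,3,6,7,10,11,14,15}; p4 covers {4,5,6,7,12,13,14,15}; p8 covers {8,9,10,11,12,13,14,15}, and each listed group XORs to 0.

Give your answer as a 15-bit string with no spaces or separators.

Place data at non-parity positions: p1 p2 1 p4 0 1 1 p8 1 1 0 1 1 1 1
p1 (pos 1,3,5,7,9,11,13,15): XOR of data positions = 1⊕0⊕1⊕1⊕0⊕1⊕1 = 1
p2 (pos 2,3,6,7,10,11,14,15): XOR of data positions = 1⊕1⊕1⊕1⊕0⊕1⊕1 = 0
p4 (pos 4,5,6,7,12,13,14,15): XOR of data positions = 0⊕1⊕1⊕1⊕1⊕1⊕1 = 0
p8 (pos 8,9,10,11,12,13,14,15): XOR of data positions = 1⊕1⊕0⊕1⊕1⊕1⊕1 = 0
Codeword: 101001101101111

101001101101111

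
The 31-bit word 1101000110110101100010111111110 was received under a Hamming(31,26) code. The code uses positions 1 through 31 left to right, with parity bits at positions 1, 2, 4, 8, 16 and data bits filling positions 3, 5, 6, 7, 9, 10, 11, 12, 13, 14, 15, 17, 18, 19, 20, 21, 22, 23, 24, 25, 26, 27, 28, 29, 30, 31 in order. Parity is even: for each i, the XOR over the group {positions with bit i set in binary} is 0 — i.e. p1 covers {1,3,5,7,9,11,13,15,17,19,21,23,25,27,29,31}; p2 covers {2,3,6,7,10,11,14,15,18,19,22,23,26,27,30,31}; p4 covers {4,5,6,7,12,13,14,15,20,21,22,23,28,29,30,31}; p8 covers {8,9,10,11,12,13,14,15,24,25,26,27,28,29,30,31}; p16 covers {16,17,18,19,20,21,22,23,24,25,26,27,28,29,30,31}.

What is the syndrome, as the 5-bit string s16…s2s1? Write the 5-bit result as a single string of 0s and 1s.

10011

s1 (pos 1,3,5,7,9,11,13,15,17,19,21,23,25,27,29,31): 1⊕0⊕0⊕0⊕1⊕1⊕0⊕0⊕1⊕0⊕1⊕1⊕1⊕1⊕1⊕0 = 1
s2 (pos 2,3,6,7,10,11,14,15,18,19,22,23,26,27,30,31): 1⊕0⊕0⊕0⊕0⊕1⊕1⊕0⊕0⊕0⊕0⊕1⊕1⊕1⊕1⊕0 = 1
s4 (pos 4,5,6,7,12,13,14,15,20,21,22,23,28,29,30,31): 1⊕0⊕0⊕0⊕1⊕0⊕1⊕0⊕0⊕1⊕0⊕1⊕1⊕1⊕1⊕0 = 0
s8 (pos 8,9,10,11,12,13,14,15,24,25,26,27,28,29,30,31): 1⊕1⊕0⊕1⊕1⊕0⊕1⊕0⊕1⊕1⊕1⊕1⊕1⊕1⊕1⊕0 = 0
s16 (pos 16,17,18,19,20,21,22,23,24,25,26,27,28,29,30,31): 1⊕1⊕0⊕0⊕0⊕1⊕0⊕1⊕1⊕1⊕1⊕1⊕1⊕1⊕1⊕0 = 1
Syndrome s16…s1 = 10011 → error at position 19.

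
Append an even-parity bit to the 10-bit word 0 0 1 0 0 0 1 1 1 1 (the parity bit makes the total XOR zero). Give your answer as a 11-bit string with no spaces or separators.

XOR of the 10 data bits: 0⊕0⊕1⊕0⊕0⊕0⊕1⊕1⊕1⊕1 = 1
Parity bit = 1 (so all 11 bits XOR to 0).

00100011111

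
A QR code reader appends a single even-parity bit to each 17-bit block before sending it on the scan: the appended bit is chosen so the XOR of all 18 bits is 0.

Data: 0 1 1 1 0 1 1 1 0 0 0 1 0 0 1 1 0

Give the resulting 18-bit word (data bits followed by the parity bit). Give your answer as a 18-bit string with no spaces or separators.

011101110001001101

XOR of the 17 data bits: 0⊕1⊕1⊕1⊕0⊕1⊕1⊕1⊕0⊕0⊕0⊕1⊕0⊕0⊕1⊕1⊕0 = 1
Parity bit = 1 (so all 18 bits XOR to 0).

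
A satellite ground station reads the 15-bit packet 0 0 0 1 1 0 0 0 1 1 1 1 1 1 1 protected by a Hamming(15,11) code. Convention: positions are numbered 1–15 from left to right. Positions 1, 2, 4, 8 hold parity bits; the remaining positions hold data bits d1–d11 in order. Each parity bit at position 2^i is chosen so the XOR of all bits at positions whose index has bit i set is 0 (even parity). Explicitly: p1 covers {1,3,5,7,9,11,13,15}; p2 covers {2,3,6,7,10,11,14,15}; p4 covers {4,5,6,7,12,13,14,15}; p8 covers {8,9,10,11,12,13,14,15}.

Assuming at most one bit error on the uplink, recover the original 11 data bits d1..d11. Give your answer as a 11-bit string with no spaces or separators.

01000111111

s1 (pos 1,3,5,7,9,11,13,15): 0⊕0⊕1⊕0⊕1⊕1⊕1⊕1 = 1
s2 (pos 2,3,6,7,10,11,14,15): 0⊕0⊕0⊕0⊕1⊕1⊕1⊕1 = 0
s4 (pos 4,5,6,7,12,13,14,15): 1⊕1⊕0⊕0⊕1⊕1⊕1⊕1 = 0
s8 (pos 8,9,10,11,12,13,14,15): 0⊕1⊕1⊕1⊕1⊕1⊕1⊕1 = 1
Syndrome s8…s1 = 1001 → error at position 9.
Flip position 9: 000110001111111 → 000110000111111
Read data bits from positions 3,5,6,7,9,10,11,12,13,14,15: 01000111111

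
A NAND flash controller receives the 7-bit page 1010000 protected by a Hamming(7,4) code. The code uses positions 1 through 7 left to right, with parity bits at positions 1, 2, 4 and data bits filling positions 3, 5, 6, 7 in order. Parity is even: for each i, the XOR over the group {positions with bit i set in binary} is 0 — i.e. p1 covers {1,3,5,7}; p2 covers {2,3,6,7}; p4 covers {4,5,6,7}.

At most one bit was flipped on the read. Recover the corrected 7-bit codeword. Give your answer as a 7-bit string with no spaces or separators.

s1 (pos 1,3,5,7): 1⊕1⊕0⊕0 = 0
s2 (pos 2,3,6,7): 0⊕1⊕0⊕0 = 1
s4 (pos 4,5,6,7): 0⊕0⊕0⊕0 = 0
Syndrome s4…s1 = 010 → error at position 2.
Flip position 2: 1010000 → 1110000

1110000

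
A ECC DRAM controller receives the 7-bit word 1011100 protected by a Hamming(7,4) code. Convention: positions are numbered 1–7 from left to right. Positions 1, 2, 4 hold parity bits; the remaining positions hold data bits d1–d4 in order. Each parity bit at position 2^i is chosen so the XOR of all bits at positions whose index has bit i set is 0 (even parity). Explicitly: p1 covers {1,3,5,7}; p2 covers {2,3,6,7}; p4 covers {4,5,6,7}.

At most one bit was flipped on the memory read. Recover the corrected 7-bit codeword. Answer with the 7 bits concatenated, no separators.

1001100

s1 (pos 1,3,5,7): 1⊕1⊕1⊕0 = 1
s2 (pos 2,3,6,7): 0⊕1⊕0⊕0 = 1
s4 (pos 4,5,6,7): 1⊕1⊕0⊕0 = 0
Syndrome s4…s1 = 011 → error at position 3.
Flip position 3: 1011100 → 1001100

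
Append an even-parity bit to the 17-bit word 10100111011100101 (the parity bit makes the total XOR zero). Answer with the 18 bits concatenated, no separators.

101001110111001010

XOR of the 17 data bits: 1⊕0⊕1⊕0⊕0⊕1⊕1⊕1⊕0⊕1⊕1⊕1⊕0⊕0⊕1⊕0⊕1 = 0
Parity bit = 0 (so all 18 bits XOR to 0).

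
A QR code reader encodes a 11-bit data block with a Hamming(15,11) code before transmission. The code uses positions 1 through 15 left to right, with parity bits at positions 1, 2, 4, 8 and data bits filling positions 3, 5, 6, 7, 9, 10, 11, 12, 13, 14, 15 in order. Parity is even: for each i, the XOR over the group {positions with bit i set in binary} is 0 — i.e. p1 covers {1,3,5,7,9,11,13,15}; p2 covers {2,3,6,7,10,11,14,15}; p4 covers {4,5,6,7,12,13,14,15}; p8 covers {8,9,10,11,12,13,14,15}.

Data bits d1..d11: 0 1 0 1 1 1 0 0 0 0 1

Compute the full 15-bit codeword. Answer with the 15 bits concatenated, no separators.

Place data at non-parity positions: p1 p2 0 p4 1 0 1 p8 1 1 0 0 0 0 1
p1 (pos 1,3,5,7,9,11,13,15): XOR of data positions = 0⊕1⊕1⊕1⊕0⊕0⊕1 = 0
p2 (pos 2,3,6,7,10,11,14,15): XOR of data positions = 0⊕0⊕1⊕1⊕0⊕0⊕1 = 1
p4 (pos 4,5,6,7,12,13,14,15): XOR of data positions = 1⊕0⊕1⊕0⊕0⊕0⊕1 = 1
p8 (pos 8,9,10,11,12,13,14,15): XOR of data positions = 1⊕1⊕0⊕0⊕0⊕0⊕1 = 1
Codeword: 010110111100001

010110111100001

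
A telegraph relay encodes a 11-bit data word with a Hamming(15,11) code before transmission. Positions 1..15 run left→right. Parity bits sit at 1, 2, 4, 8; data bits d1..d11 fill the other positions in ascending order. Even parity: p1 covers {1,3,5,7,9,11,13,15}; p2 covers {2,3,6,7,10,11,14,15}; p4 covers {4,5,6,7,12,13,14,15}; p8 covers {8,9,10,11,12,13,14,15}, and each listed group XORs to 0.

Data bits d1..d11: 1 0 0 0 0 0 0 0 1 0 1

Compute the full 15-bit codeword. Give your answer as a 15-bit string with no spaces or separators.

101000000000101

Place data at non-parity positions: p1 p2 1 p4 0 0 0 p8 0 0 0 0 1 0 1
p1 (pos 1,3,5,7,9,11,13,15): XOR of data positions = 1⊕0⊕0⊕0⊕0⊕1⊕1 = 1
p2 (pos 2,3,6,7,10,11,14,15): XOR of data positions = 1⊕0⊕0⊕0⊕0⊕0⊕1 = 0
p4 (pos 4,5,6,7,12,13,14,15): XOR of data positions = 0⊕0⊕0⊕0⊕1⊕0⊕1 = 0
p8 (pos 8,9,10,11,12,13,14,15): XOR of data positions = 0⊕0⊕0⊕0⊕1⊕0⊕1 = 0
Codeword: 101000000000101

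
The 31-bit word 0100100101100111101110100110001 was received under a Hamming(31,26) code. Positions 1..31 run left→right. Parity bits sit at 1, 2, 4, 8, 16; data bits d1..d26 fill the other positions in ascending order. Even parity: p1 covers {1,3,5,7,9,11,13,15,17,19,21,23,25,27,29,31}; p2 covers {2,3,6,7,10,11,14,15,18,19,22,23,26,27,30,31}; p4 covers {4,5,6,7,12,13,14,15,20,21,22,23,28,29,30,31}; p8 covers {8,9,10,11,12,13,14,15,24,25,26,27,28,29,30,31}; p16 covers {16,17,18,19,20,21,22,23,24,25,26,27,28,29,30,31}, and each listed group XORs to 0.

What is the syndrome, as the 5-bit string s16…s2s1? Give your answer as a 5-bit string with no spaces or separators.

s1 (pos 1,3,5,7,9,11,13,15,17,19,21,23,25,27,29,31): 0⊕0⊕1⊕0⊕0⊕1⊕0⊕1⊕1⊕1⊕1⊕1⊕0⊕1⊕0⊕1 = 1
s2 (pos 2,3,6,7,10,11,14,15,18,19,22,23,26,27,30,31): 1⊕0⊕0⊕0⊕1⊕1⊕1⊕1⊕0⊕1⊕0⊕1⊕1⊕1⊕0⊕1 = 0
s4 (pos 4,5,6,7,12,13,14,15,20,21,22,23,28,29,30,31): 0⊕1⊕0⊕0⊕0⊕0⊕1⊕1⊕1⊕1⊕0⊕1⊕0⊕0⊕0⊕1 = 1
s8 (pos 8,9,10,11,12,13,14,15,24,25,26,27,28,29,30,31): 1⊕0⊕1⊕1⊕0⊕0⊕1⊕1⊕0⊕0⊕1⊕1⊕0⊕0⊕0⊕1 = 0
s16 (pos 16,17,18,19,20,21,22,23,24,25,26,27,28,29,30,31): 1⊕1⊕0⊕1⊕1⊕1⊕0⊕1⊕0⊕0⊕1⊕1⊕0⊕0⊕0⊕1 = 1
Syndrome s16…s1 = 10101 → error at position 21.

10101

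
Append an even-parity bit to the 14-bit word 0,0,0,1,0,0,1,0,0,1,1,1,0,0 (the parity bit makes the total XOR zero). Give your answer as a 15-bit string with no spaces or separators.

000100100111001

XOR of the 14 data bits: 0⊕0⊕0⊕1⊕0⊕0⊕1⊕0⊕0⊕1⊕1⊕1⊕0⊕0 = 1
Parity bit = 1 (so all 15 bits XOR to 0).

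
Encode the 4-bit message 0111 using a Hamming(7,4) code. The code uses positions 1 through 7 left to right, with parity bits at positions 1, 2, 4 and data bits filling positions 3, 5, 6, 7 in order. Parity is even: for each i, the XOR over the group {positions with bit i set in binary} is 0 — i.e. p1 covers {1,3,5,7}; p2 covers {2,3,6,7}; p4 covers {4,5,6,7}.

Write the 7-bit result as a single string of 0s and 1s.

0001111

Place data at non-parity positions: p1 p2 0 p4 1 1 1
p1 (pos 1,3,5,7): XOR of data positions = 0⊕1⊕1 = 0
p2 (pos 2,3,6,7): XOR of data positions = 0⊕1⊕1 = 0
p4 (pos 4,5,6,7): XOR of data positions = 1⊕1⊕1 = 1
Codeword: 0001111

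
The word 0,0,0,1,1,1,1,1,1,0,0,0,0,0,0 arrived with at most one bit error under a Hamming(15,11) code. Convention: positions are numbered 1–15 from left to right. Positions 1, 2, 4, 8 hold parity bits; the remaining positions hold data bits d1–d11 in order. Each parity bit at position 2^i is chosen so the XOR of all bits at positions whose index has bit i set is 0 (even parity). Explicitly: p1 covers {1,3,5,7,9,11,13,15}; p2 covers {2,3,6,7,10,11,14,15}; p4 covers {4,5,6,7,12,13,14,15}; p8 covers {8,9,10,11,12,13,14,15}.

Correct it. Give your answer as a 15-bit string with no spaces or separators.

s1 (pos 1,3,5,7,9,11,13,15): 0⊕0⊕1⊕1⊕1⊕0⊕0⊕0 = 1
s2 (pos 2,3,6,7,10,11,14,15): 0⊕0⊕1⊕1⊕0⊕0⊕0⊕0 = 0
s4 (pos 4,5,6,7,12,13,14,15): 1⊕1⊕1⊕1⊕0⊕0⊕0⊕0 = 0
s8 (pos 8,9,10,11,12,13,14,15): 1⊕1⊕0⊕0⊕0⊕0⊕0⊕0 = 0
Syndrome s8…s1 = 0001 → error at position 1.
Flip position 1: 000111111000000 → 100111111000000

100111111000000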